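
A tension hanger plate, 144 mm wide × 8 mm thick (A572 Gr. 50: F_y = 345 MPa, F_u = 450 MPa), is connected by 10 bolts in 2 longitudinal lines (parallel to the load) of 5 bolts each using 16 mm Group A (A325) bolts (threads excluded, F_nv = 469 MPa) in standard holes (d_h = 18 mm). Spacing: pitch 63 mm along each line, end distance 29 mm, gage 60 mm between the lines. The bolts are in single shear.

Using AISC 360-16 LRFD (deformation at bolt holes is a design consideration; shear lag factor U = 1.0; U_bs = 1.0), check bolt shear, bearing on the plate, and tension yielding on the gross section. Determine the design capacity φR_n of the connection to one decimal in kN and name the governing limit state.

Bolt shear: A_b = π(16)²/4 = 201.06 mm². φR_n = 0.75 × 469 × 201.06 × 10 × 1 = 707.2 kN.
Bearing (8 mm plate, F_u = 450 MPa): end bolts L_c = 29 − 18/2 = 20, R_n = min(1.2×20×8×450, 2.4×16×8×450) = 86.4 kN/bolt; interior L_c = 63 − 18 = 45, R_n = 138.24 kN/bolt. φR_n = 0.75 × (2×86.4 + 8×138.24) = 959.0 kN.
Tension yield (gross): A_g = 144×8 = 1152 mm². φR_n = 0.90 × 345 × 1152 = 357.7 kN.
Governing: min(707.2, 959.0, 357.7) = 357.7 kN → gross-section yield.

357.7 kN (gross-section yield governs)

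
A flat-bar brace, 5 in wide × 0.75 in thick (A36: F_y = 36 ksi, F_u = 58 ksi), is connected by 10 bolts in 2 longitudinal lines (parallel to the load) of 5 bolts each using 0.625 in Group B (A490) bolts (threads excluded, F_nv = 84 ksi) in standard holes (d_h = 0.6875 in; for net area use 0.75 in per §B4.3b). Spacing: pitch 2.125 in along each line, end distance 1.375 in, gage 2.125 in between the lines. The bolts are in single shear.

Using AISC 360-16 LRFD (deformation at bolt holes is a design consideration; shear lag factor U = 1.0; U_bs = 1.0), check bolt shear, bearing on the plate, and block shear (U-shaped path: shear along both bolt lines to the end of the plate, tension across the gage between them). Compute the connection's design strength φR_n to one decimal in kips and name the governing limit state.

Bolt shear: A_b = π(0.625)²/4 = 0.3068 in². φR_n = 0.75 × 84 × 0.3068 × 10 × 1 = 193.3 kips.
Bearing (0.75 in plate, F_u = 58 ksi): end bolts L_c = 1.375 − 0.6875/2 = 1.03125, R_n = min(1.2×1.03125×0.75×58, 2.4×0.625×0.75×58) = 53.831 kips/bolt; interior L_c = 2.125 − 0.6875 = 1.4375, R_n = 65.25 kips/bolt. φR_n = 0.75 × (2×53.831 + 8×65.25) = 472.2 kips.
Block shear: shear path 2×[1.375+4×2.125] = 2×9.875 in, A_gv = 14.813, A_nv = 2×(9.875 − 4.5×0.75)×0.75 = 9.75 in²; tension across gage: (2.125 − 1×0.75)×0.75 = 1.0313 in². R_n = min(0.6×58×9.75, 0.6×36×14.813) + 1.0×58×1.0313 = min(339.3, 319.96) + 59.815 = 379.78 kips. φR_n = 0.75 × 379.78 = 284.8 kips.
Governing: min(193.3, 472.2, 284.8) = 193.3 kips → bolt shear.

193.3 kips (bolt shear governs)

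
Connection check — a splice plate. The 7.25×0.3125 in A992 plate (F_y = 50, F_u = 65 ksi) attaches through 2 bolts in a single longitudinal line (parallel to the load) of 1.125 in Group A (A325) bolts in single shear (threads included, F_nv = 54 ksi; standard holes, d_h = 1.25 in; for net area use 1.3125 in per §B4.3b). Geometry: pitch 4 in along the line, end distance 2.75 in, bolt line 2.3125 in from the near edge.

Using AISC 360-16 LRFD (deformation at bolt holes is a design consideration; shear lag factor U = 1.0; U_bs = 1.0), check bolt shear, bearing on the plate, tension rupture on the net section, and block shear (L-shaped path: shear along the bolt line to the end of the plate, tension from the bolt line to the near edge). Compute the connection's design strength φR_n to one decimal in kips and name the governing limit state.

Bolt shear: A_b = π(1.125)²/4 = 0.99402 in². φR_n = 0.75 × 54 × 0.99402 × 2 × 1 = 80.5 kips.
Bearing (0.3125 in plate, F_u = 65 ksi): end bolts L_c = 2.75 − 1.25/2 = 2.125, R_n = min(1.2×2.125×0.3125×65, 2.4×1.125×0.3125×65) = 51.797 kips/bolt; interior L_c = 4 − 1.25 = 2.75, R_n = 54.844 kips/bolt. φR_n = 0.75 × (1×51.797 + 1×54.844) = 80.0 kips.
Tension rupture (net): A_n = (7.25 − 1×1.3125)×0.3125 = 1.8555 in² (U = 1.0, A_e = A_n). φR_n = 0.75 × 65 × 1.8555 = 90.5 kips.
Block shear: shear path 1×[2.75+1×4] = 1×6.75 in, A_gv = 2.1094, A_nv = 1×(6.75 − 1.5×1.3125)×0.3125 = 1.4941 in²; tension to near edge: (2.3125 − 0.5×1.3125)×0.3125 = 0.51758 in². R_n = min(0.6×65×1.4941, 0.6×50×2.1094) + 1.0×65×0.51758 = min(58.27, 63.282) + 33.643 = 91.913 kips. φR_n = 0.75 × 91.913 = 68.9 kips.
Governing: min(80.5, 80.0, 90.5, 68.9) = 68.9 kips → block shear.

68.9 kips (block shear governs)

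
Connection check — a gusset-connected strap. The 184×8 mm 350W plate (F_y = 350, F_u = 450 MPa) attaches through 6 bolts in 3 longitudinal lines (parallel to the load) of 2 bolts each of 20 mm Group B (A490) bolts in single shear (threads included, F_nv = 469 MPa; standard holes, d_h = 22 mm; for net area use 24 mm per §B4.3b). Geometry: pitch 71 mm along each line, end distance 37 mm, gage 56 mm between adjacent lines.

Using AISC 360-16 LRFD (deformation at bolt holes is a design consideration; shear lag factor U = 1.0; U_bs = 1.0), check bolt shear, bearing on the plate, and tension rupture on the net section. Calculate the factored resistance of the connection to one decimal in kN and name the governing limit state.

Bolt shear: A_b = π(20)²/4 = 314.16 mm². φR_n = 0.75 × 469 × 314.16 × 6 × 1 = 663.0 kN.
Bearing (8 mm plate, F_u = 450 MPa): end bolts L_c = 37 − 22/2 = 26, R_n = min(1.2×26×8×450, 2.4×20×8×450) = 112.32 kN/bolt; interior L_c = 71 − 22 = 49, R_n = 172.8 kN/bolt. φR_n = 0.75 × (3×112.32 + 3×172.8) = 641.5 kN.
Tension rupture (net): A_n = (184 − 3×24)×8 = 896 mm² (U = 1.0, A_e = A_n). φR_n = 0.75 × 450 × 896 = 302.4 kN.
Governing: min(663.0, 641.5, 302.4) = 302.4 kN → net-section rupture.

302.4 kN (net-section rupture governs)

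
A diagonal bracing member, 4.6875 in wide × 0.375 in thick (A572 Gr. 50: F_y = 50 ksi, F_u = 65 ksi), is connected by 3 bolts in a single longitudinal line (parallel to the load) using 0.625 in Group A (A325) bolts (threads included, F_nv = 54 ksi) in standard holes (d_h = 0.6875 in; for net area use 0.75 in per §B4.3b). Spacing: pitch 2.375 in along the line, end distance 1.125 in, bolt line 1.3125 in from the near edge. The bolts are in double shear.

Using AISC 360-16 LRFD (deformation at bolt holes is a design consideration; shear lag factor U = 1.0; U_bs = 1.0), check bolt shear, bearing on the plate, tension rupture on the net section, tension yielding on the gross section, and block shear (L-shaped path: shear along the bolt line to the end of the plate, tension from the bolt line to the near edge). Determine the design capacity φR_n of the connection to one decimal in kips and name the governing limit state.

61.0 kips (block shear governs)

Bolt shear: A_b = π(0.625)²/4 = 0.3068 in². φR_n = 0.75 × 54 × 0.3068 × 3 × 2 = 74.6 kips.
Bearing (0.375 in plate, F_u = 65 ksi): end bolts L_c = 1.125 − 0.6875/2 = 0.78125, R_n = min(1.2×0.78125×0.375×65, 2.4×0.625×0.375×65) = 22.852 kips/bolt; interior L_c = 2.375 − 0.6875 = 1.6875, R_n = 36.563 kips/bolt. φR_n = 0.75 × (1×22.852 + 2×36.563) = 72.0 kips.
Tension rupture (net): A_n = (4.6875 − 1×0.75)×0.375 = 1.4766 in² (U = 1.0, A_e = A_n). φR_n = 0.75 × 65 × 1.4766 = 72.0 kips.
Tension yield (gross): A_g = 4.6875×0.375 = 1.7578 in². φR_n = 0.90 × 50 × 1.7578 = 79.1 kips.
Block shear: shear path 1×[1.125+2×2.375] = 1×5.875 in, A_gv = 2.2031, A_nv = 1×(5.875 − 2.5×0.75)×0.375 = 1.5 in²; tension to near edge: (1.3125 − 0.5×0.75)×0.375 = 0.35156 in². R_n = min(0.6×65×1.5, 0.6×50×2.2031) + 1.0×65×0.35156 = min(58.5, 66.093) + 22.851 = 81.351 kips. φR_n = 0.75 × 81.351 = 61.0 kips.
Governing: min(74.6, 72.0, 72.0, 79.1, 61.0) = 61.0 kips → block shear.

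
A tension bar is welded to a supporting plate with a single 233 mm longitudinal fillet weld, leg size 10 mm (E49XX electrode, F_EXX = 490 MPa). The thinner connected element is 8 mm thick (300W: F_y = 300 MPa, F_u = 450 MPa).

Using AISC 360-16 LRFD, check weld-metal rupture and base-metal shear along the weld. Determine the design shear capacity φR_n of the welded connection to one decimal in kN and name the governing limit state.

335.5 kN (base-metal shear governs)

Weld metal: throat = 0.707×10 = 7.07 mm, L = 233 mm. φR_n = 0.75 × 0.6 × 490 × 7.07 × 233 = 363.2 kN.
Base metal shear (8 mm plate): yield φR_n = 1.0×0.6×300×8×233 = 335.5 kN; rupture φR_n = 0.75×0.6×450×8×233 = 377.5 kN; take 335.5 kN (yield).
Governing: min(363.2, 335.5) = 335.5 kN → base-metal shear.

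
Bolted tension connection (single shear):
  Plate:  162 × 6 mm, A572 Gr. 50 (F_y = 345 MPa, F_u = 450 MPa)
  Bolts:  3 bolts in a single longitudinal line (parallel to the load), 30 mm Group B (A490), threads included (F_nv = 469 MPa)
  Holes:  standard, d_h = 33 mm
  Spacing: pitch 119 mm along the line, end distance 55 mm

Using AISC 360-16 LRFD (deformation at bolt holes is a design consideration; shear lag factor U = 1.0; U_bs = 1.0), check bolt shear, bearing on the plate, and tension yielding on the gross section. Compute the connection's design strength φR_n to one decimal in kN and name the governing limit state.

301.8 kN (gross-section yield governs)

Bolt shear: A_b = π(30)²/4 = 706.86 mm². φR_n = 0.75 × 469 × 706.86 × 3 × 1 = 745.9 kN.
Bearing (6 mm plate, F_u = 450 MPa): end bolts L_c = 55 − 33/2 = 38.5, R_n = min(1.2×38.5×6×450, 2.4×30×6×450) = 124.74 kN/bolt; interior L_c = 119 − 33 = 86, R_n = 194.4 kN/bolt. φR_n = 0.75 × (1×124.74 + 2×194.4) = 385.2 kN.
Tension yield (gross): A_g = 162×6 = 972 mm². φR_n = 0.90 × 345 × 972 = 301.8 kN.
Governing: min(745.9, 385.2, 301.8) = 301.8 kN → gross-section yield.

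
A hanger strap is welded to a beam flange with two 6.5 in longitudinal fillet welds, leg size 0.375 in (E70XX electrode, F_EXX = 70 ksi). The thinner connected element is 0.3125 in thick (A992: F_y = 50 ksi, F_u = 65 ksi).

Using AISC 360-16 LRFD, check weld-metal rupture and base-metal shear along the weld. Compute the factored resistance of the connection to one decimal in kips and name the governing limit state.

108.6 kips (weld metal governs)

Weld metal: throat = 0.707×0.375 = 0.26513 in, L = 2×6.5 = 13 in. φR_n = 0.75 × 0.6 × 70 × 0.26513 × 13 = 108.6 kips.
Base metal shear (0.3125 in plate): yield φR_n = 1.0×0.6×50×0.3125×13 = 121.9 kips; rupture φR_n = 0.75×0.6×65×0.3125×13 = 118.8 kips; take 118.8 kips (rupture).
Governing: min(108.6, 118.8) = 108.6 kips → weld metal.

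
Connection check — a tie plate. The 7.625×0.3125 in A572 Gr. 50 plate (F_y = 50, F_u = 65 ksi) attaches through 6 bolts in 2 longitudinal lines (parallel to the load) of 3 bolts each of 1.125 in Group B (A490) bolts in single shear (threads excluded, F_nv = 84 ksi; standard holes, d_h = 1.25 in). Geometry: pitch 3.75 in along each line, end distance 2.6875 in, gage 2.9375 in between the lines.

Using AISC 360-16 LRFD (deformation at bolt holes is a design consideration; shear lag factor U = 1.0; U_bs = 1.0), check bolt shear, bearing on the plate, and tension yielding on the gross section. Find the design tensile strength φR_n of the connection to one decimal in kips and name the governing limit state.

107.2 kips (gross-section yield governs)

Bolt shear: A_b = π(1.125)²/4 = 0.99402 in². φR_n = 0.75 × 84 × 0.99402 × 6 × 1 = 375.7 kips.
Bearing (0.3125 in plate, F_u = 65 ksi): end bolts L_c = 2.6875 − 1.25/2 = 2.0625, R_n = min(1.2×2.0625×0.3125×65, 2.4×1.125×0.3125×65) = 50.273 kips/bolt; interior L_c = 3.75 − 1.25 = 2.5, R_n = 54.844 kips/bolt. φR_n = 0.75 × (2×50.273 + 4×54.844) = 239.9 kips.
Tension yield (gross): A_g = 7.625×0.3125 = 2.3828 in². φR_n = 0.90 × 50 × 2.3828 = 107.2 kips.
Governing: min(375.7, 239.9, 107.2) = 107.2 kips → gross-section yield.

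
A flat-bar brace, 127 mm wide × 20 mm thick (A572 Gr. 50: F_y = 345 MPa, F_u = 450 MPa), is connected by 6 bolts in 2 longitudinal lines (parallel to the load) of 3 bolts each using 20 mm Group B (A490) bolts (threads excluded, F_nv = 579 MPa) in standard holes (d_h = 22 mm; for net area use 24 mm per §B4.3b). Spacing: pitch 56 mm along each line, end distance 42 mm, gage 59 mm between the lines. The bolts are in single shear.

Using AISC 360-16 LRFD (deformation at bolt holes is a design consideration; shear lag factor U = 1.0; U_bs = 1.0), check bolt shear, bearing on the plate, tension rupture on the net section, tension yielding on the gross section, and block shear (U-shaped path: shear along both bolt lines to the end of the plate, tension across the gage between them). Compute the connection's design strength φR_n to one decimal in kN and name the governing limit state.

533.3 kN (net-section rupture governs)

Bolt shear: A_b = π(20)²/4 = 314.16 mm². φR_n = 0.75 × 579 × 314.16 × 6 × 1 = 818.5 kN.
Bearing (20 mm plate, F_u = 450 MPa): end bolts L_c = 42 − 22/2 = 31, R_n = min(1.2×31×20×450, 2.4×20×20×450) = 334.8 kN/bolt; interior L_c = 56 − 22 = 34, R_n = 367.2 kN/bolt. φR_n = 0.75 × (2×334.8 + 4×367.2) = 1603.8 kN.
Tension rupture (net): A_n = (127 − 2×24)×20 = 1580 mm² (U = 1.0, A_e = A_n). φR_n = 0.75 × 450 × 1580 = 533.3 kN.
Tension yield (gross): A_g = 127×20 = 2540 mm². φR_n = 0.90 × 345 × 2540 = 788.7 kN.
Block shear: shear path 2×[42+2×56] = 2×154 mm, A_gv = 6160, A_nv = 2×(154 − 2.5×24)×20 = 3760 mm²; tension across gage: (59 − 1×24)×20 = 700 mm². R_n = min(0.6×450×3760, 0.6×345×6160) + 1.0×450×700 = min(1015.2, 1275.1) + 315 = 1330.2 kN. φR_n = 0.75 × 1330.2 = 997.7 kN.
Governing: min(818.5, 1603.8, 533.3, 788.7, 997.7) = 533.3 kN → net-section rupture.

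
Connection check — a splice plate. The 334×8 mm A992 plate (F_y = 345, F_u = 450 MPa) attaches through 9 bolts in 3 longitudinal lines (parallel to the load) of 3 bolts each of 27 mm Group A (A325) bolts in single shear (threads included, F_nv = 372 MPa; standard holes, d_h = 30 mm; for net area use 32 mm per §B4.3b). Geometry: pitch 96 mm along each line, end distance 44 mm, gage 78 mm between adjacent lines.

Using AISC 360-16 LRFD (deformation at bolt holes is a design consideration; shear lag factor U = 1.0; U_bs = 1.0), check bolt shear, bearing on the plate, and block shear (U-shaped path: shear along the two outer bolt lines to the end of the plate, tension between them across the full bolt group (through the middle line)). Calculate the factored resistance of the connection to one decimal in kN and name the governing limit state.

Bolt shear: A_b = π(27)²/4 = 572.56 mm². φR_n = 0.75 × 372 × 572.56 × 9 × 1 = 1437.7 kN.
Bearing (8 mm plate, F_u = 450 MPa): end bolts L_c = 44 − 30/2 = 29, R_n = min(1.2×29×8×450, 2.4×27×8×450) = 125.28 kN/bolt; interior L_c = 96 − 30 = 66, R_n = 233.28 kN/bolt. φR_n = 0.75 × (3×125.28 + 6×233.28) = 1331.6 kN.
Block shear: shear path 2×[44+2×96] = 2×236 mm, A_gv = 3776, A_nv = 2×(236 − 2.5×32)×8 = 2496 mm²; tension across gage: (156 − 2×32)×8 = 736 mm². R_n = min(0.6×450×2496, 0.6×345×3776) + 1.0×450×736 = min(673.92, 781.63) + 331.2 = 1005.1 kN. φR_n = 0.75 × 1005.1 = 753.8 kN.
Governing: min(1437.7, 1331.6, 753.8) = 753.8 kN → block shear.

753.8 kN (block shear governs)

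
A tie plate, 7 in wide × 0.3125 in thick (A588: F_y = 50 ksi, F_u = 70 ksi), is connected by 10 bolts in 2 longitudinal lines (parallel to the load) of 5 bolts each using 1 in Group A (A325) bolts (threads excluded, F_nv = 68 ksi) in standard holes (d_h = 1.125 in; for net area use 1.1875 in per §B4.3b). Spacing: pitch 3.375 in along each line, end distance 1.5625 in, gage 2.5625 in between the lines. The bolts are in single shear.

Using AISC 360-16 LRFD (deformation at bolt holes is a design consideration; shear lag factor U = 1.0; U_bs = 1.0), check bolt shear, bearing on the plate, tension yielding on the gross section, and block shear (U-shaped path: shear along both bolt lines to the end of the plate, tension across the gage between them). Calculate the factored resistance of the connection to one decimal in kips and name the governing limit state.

98.4 kips (gross-section yield governs)

Bolt shear: A_b = π(1)²/4 = 0.7854 in². φR_n = 0.75 × 68 × 0.7854 × 10 × 1 = 400.6 kips.
Bearing (0.3125 in plate, F_u = 70 ksi): end bolts L_c = 1.5625 − 1.125/2 = 1, R_n = min(1.2×1×0.3125×70, 2.4×1×0.3125×70) = 26.25 kips/bolt; interior L_c = 3.375 − 1.125 = 2.25, R_n = 52.5 kips/bolt. φR_n = 0.75 × (2×26.25 + 8×52.5) = 354.4 kips.
Tension yield (gross): A_g = 7×0.3125 = 2.1875 in². φR_n = 0.90 × 50 × 2.1875 = 98.4 kips.
Block shear: shear path 2×[1.5625+4×3.375] = 2×15.0625 in, A_gv = 9.4141, A_nv = 2×(15.0625 − 4.5×1.1875)×0.3125 = 6.0742 in²; tension across gage: (2.5625 − 1×1.1875)×0.3125 = 0.42969 in². R_n = min(0.6×70×6.0742, 0.6×50×9.4141) + 1.0×70×0.42969 = min(255.12, 282.42) + 30.078 = 285.2 kips. φR_n = 0.75 × 285.2 = 213.9 kips.
Governing: min(400.6, 354.4, 98.4, 213.9) = 98.4 kips → gross-section yield.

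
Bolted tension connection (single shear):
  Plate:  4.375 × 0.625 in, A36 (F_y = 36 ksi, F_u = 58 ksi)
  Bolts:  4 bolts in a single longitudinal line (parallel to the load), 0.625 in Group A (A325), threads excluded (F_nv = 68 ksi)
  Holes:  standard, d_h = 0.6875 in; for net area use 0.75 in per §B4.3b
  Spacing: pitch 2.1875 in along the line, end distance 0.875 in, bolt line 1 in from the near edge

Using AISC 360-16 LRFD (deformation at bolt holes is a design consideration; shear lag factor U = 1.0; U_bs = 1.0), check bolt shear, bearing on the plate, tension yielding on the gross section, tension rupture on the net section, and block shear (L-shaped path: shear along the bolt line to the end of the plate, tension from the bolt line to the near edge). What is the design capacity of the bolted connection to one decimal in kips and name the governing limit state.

Bolt shear: A_b = π(0.625)²/4 = 0.3068 in². φR_n = 0.75 × 68 × 0.3068 × 4 × 1 = 62.6 kips.
Bearing (0.625 in plate, F_u = 58 ksi): end bolts L_c = 0.875 − 0.6875/2 = 0.53125, R_n = min(1.2×0.53125×0.625×58, 2.4×0.625×0.625×58) = 23.109 kips/bolt; interior L_c = 2.1875 − 0.6875 = 1.5, R_n = 54.375 kips/bolt. φR_n = 0.75 × (1×23.109 + 3×54.375) = 139.7 kips.
Tension yield (gross): A_g = 4.375×0.625 = 2.7344 in². φR_n = 0.90 × 36 × 2.7344 = 88.6 kips.
Tension rupture (net): A_n = (4.375 − 1×0.75)×0.625 = 2.2656 in² (U = 1.0, A_e = A_n). φR_n = 0.75 × 58 × 2.2656 = 98.6 kips.
Block shear: shear path 1×[0.875+3×2.1875] = 1×7.4375 in, A_gv = 4.6484, A_nv = 1×(7.4375 − 3.5×0.75)×0.625 = 3.0078 in²; tension to near edge: (1 − 0.5×0.75)×0.625 = 0.39063 in². R_n = min(0.6×58×3.0078, 0.6×36×4.6484) + 1.0×58×0.39063 = min(104.67, 100.41) + 22.657 = 123.07 kips. φR_n = 0.75 × 123.07 = 92.3 kips.
Governing: min(62.6, 139.7, 88.6, 98.6, 92.3) = 62.6 kips → bolt shear.

62.6 kips (bolt shear governs)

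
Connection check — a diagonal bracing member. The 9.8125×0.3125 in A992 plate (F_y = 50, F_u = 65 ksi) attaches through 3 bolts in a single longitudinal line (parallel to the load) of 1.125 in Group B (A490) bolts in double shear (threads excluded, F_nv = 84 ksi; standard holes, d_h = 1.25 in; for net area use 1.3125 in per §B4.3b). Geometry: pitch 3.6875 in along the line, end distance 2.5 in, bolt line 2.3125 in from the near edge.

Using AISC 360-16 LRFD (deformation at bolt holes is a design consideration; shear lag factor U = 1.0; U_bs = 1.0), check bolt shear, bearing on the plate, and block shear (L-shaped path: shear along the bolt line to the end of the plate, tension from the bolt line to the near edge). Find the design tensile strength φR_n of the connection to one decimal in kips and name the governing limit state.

Bolt shear: A_b = π(1.125)²/4 = 0.99402 in². φR_n = 0.75 × 84 × 0.99402 × 3 × 2 = 375.7 kips.
Bearing (0.3125 in plate, F_u = 65 ksi): end bolts L_c = 2.5 − 1.25/2 = 1.875, R_n = min(1.2×1.875×0.3125×65, 2.4×1.125×0.3125×65) = 45.703 kips/bolt; interior L_c = 3.6875 − 1.25 = 2.4375, R_n = 54.844 kips/bolt. φR_n = 0.75 × (1×45.703 + 2×54.844) = 116.5 kips.
Block shear: shear path 1×[2.5+2×3.6875] = 1×9.875 in, A_gv = 3.0859, A_nv = 1×(9.875 − 2.5×1.3125)×0.3125 = 2.0605 in²; tension to near edge: (2.3125 − 0.5×1.3125)×0.3125 = 0.51758 in². R_n = min(0.6×65×2.0605, 0.6×50×3.0859) + 1.0×65×0.51758 = min(80.36, 92.577) + 33.643 = 114 kips. φR_n = 0.75 × 114 = 85.5 kips.
Governing: min(375.7, 116.5, 85.5) = 85.5 kips → block shear.

85.5 kips (block shear governs)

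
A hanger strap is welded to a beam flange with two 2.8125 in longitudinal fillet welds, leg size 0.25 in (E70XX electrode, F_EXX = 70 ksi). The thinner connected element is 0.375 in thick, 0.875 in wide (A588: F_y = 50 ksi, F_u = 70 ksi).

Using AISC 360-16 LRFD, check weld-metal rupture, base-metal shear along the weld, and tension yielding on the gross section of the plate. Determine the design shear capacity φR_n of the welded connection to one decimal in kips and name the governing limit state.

14.8 kips (gross-section yield governs)

Weld metal: throat = 0.707×0.25 = 0.17675 in, L = 2×2.8125 = 5.625 in. φR_n = 0.75 × 0.6 × 70 × 0.17675 × 5.625 = 31.3 kips.
Base metal shear (0.375 in plate): yield φR_n = 1.0×0.6×50×0.375×5.625 = 63.3 kips; rupture φR_n = 0.75×0.6×70×0.375×5.625 = 66.4 kips; take 63.3 kips (yield).
Tension yield (gross): A_g = 0.875×0.375 = 0.32813 in². φR_n = 0.90 × 50 × 0.32813 = 14.8 kips.
Governing: min(31.3, 63.3, 14.8) = 14.8 kips → gross-section yield.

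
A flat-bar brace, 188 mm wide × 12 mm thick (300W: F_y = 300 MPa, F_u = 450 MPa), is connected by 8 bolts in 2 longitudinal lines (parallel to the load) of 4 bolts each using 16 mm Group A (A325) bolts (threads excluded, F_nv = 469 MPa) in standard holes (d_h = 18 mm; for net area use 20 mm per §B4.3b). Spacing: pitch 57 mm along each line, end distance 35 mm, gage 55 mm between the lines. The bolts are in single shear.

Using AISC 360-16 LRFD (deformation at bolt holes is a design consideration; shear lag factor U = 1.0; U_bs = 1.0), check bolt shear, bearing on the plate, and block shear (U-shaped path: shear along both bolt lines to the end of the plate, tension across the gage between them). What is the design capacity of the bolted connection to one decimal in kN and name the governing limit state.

565.8 kN (bolt shear governs)

Bolt shear: A_b = π(16)²/4 = 201.06 mm². φR_n = 0.75 × 469 × 201.06 × 8 × 1 = 565.8 kN.
Bearing (12 mm plate, F_u = 450 MPa): end bolts L_c = 35 − 18/2 = 26, R_n = min(1.2×26×12×450, 2.4×16×12×450) = 168.48 kN/bolt; interior L_c = 57 − 18 = 39, R_n = 207.36 kN/bolt. φR_n = 0.75 × (2×168.48 + 6×207.36) = 1185.8 kN.
Block shear: shear path 2×[35+3×57] = 2×206 mm, A_gv = 4944, A_nv = 2×(206 − 3.5×20)×12 = 3264 mm²; tension across gage: (55 − 1×20)×12 = 420 mm². R_n = min(0.6×450×3264, 0.6×300×4944) + 1.0×450×420 = min(881.28, 889.92) + 189 = 1070.3 kN. φR_n = 0.75 × 1070.3 = 802.7 kN.
Governing: min(565.8, 1185.8, 802.7) = 565.8 kN → bolt shear.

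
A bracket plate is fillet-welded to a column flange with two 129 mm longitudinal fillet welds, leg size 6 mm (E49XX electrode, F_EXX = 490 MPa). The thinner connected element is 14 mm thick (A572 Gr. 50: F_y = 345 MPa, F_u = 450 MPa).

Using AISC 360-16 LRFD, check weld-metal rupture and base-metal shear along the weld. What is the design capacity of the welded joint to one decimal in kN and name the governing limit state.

241.3 kN (weld metal governs)

Weld metal: throat = 0.707×6 = 4.242 mm, L = 2×129 = 258 mm. φR_n = 0.75 × 0.6 × 490 × 4.242 × 258 = 241.3 kN.
Base metal shear (14 mm plate): yield φR_n = 1.0×0.6×345×14×258 = 747.7 kN; rupture φR_n = 0.75×0.6×450×14×258 = 731.4 kN; take 731.4 kN (rupture).
Governing: min(241.3, 731.4) = 241.3 kN → weld metal.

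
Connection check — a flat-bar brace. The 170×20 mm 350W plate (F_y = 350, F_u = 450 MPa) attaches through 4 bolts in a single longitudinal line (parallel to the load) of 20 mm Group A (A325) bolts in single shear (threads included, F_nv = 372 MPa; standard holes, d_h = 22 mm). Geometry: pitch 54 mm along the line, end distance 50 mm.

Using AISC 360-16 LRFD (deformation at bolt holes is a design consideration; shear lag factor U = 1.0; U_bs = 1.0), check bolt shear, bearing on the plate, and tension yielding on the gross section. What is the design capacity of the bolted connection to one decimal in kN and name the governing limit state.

Bolt shear: A_b = π(20)²/4 = 314.16 mm². φR_n = 0.75 × 372 × 314.16 × 4 × 1 = 350.6 kN.
Bearing (20 mm plate, F_u = 450 MPa): end bolts L_c = 50 − 22/2 = 39, R_n = min(1.2×39×20×450, 2.4×20×20×450) = 421.2 kN/bolt; interior L_c = 54 − 22 = 32, R_n = 345.6 kN/bolt. φR_n = 0.75 × (1×421.2 + 3×345.6) = 1093.5 kN.
Tension yield (gross): A_g = 170×20 = 3400 mm². φR_n = 0.90 × 350 × 3400 = 1071.0 kN.
Governing: min(350.6, 1093.5, 1071.0) = 350.6 kN → bolt shear.

350.6 kN (bolt shear governs)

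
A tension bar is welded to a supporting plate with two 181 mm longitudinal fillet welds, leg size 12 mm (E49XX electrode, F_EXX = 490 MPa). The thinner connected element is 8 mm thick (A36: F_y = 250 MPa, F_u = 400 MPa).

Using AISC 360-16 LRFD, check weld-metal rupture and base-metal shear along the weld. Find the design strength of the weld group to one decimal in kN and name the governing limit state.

Weld metal: throat = 0.707×12 = 8.484 mm, L = 2×181 = 362 mm. φR_n = 0.75 × 0.6 × 490 × 8.484 × 362 = 677.2 kN.
Base metal shear (8 mm plate): yield φR_n = 1.0×0.6×250×8×362 = 434.4 kN; rupture φR_n = 0.75×0.6×400×8×362 = 521.3 kN; take 434.4 kN (yield).
Governing: min(677.2, 434.4) = 434.4 kN → base-metal shear.

434.4 kN (base-metal shear governs)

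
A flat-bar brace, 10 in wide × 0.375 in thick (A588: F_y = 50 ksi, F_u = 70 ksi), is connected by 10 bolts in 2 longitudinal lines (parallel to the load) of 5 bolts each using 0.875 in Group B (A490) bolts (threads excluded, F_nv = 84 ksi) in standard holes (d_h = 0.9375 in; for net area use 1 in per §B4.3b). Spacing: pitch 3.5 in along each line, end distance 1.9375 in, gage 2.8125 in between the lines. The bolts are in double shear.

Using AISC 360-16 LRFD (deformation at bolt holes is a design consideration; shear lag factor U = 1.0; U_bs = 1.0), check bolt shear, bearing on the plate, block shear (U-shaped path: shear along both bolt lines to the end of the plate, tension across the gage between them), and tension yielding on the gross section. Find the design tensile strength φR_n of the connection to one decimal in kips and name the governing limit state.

Bolt shear: A_b = π(0.875)²/4 = 0.60132 in². φR_n = 0.75 × 84 × 0.60132 × 10 × 2 = 757.7 kips.
Bearing (0.375 in plate, F_u = 70 ksi): end bolts L_c = 1.9375 − 0.9375/2 = 1.46875, R_n = min(1.2×1.46875×0.375×70, 2.4×0.875×0.375×70) = 46.266 kips/bolt; interior L_c = 3.5 − 0.9375 = 2.5625, R_n = 55.125 kips/bolt. φR_n = 0.75 × (2×46.266 + 8×55.125) = 400.1 kips.
Block shear: shear path 2×[1.9375+4×3.5] = 2×15.9375 in, A_gv = 11.953, A_nv = 2×(15.9375 − 4.5×1)×0.375 = 8.5781 in²; tension across gage: (2.8125 − 1×1)×0.375 = 0.67969 in². R_n = min(0.6×70×8.5781, 0.6×50×11.953) + 1.0×70×0.67969 = min(360.28, 358.59) + 47.578 = 406.17 kips. φR_n = 0.75 × 406.17 = 304.6 kips.
Tension yield (gross): A_g = 10×0.375 = 3.75 in². φR_n = 0.90 × 50 × 3.75 = 168.8 kips.
Governing: min(757.7, 400.1, 304.6, 168.8) = 168.8 kips → gross-section yield.

168.8 kips (gross-section yield governs)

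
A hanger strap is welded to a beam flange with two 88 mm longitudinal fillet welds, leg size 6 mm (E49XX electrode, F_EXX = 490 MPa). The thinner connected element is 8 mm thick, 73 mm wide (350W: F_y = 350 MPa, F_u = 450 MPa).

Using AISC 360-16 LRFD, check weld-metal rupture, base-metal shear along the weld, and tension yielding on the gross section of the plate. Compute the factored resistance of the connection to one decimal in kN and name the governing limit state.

Weld metal: throat = 0.707×6 = 4.242 mm, L = 2×88 = 176 mm. φR_n = 0.75 × 0.6 × 490 × 4.242 × 176 = 164.6 kN.
Base metal shear (8 mm plate): yield φR_n = 1.0×0.6×350×8×176 = 295.7 kN; rupture φR_n = 0.75×0.6×450×8×176 = 285.1 kN; take 285.1 kN (rupture).
Tension yield (gross): A_g = 73×8 = 584 mm². φR_n = 0.90 × 350 × 584 = 184.0 kN.
Governing: min(164.6, 285.1, 184.0) = 164.6 kN → weld metal.

164.6 kN (weld metal governs)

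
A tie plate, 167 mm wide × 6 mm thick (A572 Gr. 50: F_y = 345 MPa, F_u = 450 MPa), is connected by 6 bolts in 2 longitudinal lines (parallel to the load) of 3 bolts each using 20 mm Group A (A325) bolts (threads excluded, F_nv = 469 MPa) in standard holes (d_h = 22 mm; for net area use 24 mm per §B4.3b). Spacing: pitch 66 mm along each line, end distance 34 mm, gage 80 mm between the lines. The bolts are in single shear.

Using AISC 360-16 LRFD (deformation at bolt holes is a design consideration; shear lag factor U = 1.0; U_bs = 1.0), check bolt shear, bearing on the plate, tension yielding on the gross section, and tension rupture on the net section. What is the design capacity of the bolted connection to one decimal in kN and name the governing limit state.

241.0 kN (net-section rupture governs)

Bolt shear: A_b = π(20)²/4 = 314.16 mm². φR_n = 0.75 × 469 × 314.16 × 6 × 1 = 663.0 kN.
Bearing (6 mm plate, F_u = 450 MPa): end bolts L_c = 34 − 22/2 = 23, R_n = min(1.2×23×6×450, 2.4×20×6×450) = 74.52 kN/bolt; interior L_c = 66 − 22 = 44, R_n = 129.6 kN/bolt. φR_n = 0.75 × (2×74.52 + 4×129.6) = 500.6 kN.
Tension yield (gross): A_g = 167×6 = 1002 mm². φR_n = 0.90 × 345 × 1002 = 311.1 kN.
Tension rupture (net): A_n = (167 − 2×24)×6 = 714 mm² (U = 1.0, A_e = A_n). φR_n = 0.75 × 450 × 714 = 241.0 kN.
Governing: min(663.0, 500.6, 311.1, 241.0) = 241.0 kN → net-section rupture.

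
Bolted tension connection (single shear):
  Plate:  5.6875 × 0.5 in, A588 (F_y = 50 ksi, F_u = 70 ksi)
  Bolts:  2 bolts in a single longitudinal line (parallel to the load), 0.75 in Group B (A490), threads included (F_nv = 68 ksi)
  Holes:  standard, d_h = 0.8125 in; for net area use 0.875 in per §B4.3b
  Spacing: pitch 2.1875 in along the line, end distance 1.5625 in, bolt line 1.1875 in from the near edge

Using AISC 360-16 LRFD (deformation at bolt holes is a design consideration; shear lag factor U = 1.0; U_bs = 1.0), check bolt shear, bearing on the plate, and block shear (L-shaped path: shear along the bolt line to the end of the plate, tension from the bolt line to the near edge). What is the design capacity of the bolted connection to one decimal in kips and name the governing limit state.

45.1 kips (bolt shear governs)

Bolt shear: A_b = π(0.75)²/4 = 0.44179 in². φR_n = 0.75 × 68 × 0.44179 × 2 × 1 = 45.1 kips.
Bearing (0.5 in plate, F_u = 70 ksi): end bolts L_c = 1.5625 − 0.8125/2 = 1.15625, R_n = min(1.2×1.15625×0.5×70, 2.4×0.75×0.5×70) = 48.563 kips/bolt; interior L_c = 2.1875 − 0.8125 = 1.375, R_n = 57.75 kips/bolt. φR_n = 0.75 × (1×48.563 + 1×57.75) = 79.7 kips.
Block shear: shear path 1×[1.5625+1×2.1875] = 1×3.75 in, A_gv = 1.875, A_nv = 1×(3.75 − 1.5×0.875)×0.5 = 1.2188 in²; tension to near edge: (1.1875 − 0.5×0.875)×0.5 = 0.375 in². R_n = min(0.6×70×1.2188, 0.6×50×1.875) + 1.0×70×0.375 = min(51.19, 56.25) + 26.25 = 77.44 kips. φR_n = 0.75 × 77.44 = 58.1 kips.
Governing: min(45.1, 79.7, 58.1) = 45.1 kips → bolt shear.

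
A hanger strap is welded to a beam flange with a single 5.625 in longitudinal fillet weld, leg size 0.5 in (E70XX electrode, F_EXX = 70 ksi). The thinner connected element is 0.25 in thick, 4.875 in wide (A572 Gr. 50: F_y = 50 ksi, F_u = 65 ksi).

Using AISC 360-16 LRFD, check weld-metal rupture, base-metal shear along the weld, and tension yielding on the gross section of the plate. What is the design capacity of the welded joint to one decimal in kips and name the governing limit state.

41.1 kips (base-metal shear governs)

Weld metal: throat = 0.707×0.5 = 0.3535 in, L = 5.625 in. φR_n = 0.75 × 0.6 × 70 × 0.3535 × 5.625 = 62.6 kips.
Base metal shear (0.25 in plate): yield φR_n = 1.0×0.6×50×0.25×5.625 = 42.2 kips; rupture φR_n = 0.75×0.6×65×0.25×5.625 = 41.1 kips; take 41.1 kips (rupture).
Tension yield (gross): A_g = 4.875×0.25 = 1.2188 in². φR_n = 0.90 × 50 × 1.2188 = 54.8 kips.
Governing: min(62.6, 41.1, 54.8) = 41.1 kips → base-metal shear.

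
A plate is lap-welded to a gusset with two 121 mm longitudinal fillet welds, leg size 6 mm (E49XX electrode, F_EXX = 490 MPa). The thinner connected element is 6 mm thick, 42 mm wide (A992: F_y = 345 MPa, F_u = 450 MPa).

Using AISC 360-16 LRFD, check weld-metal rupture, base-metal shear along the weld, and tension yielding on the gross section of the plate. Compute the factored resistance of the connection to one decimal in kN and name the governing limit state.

Weld metal: throat = 0.707×6 = 4.242 mm, L = 2×121 = 242 mm. φR_n = 0.75 × 0.6 × 490 × 4.242 × 242 = 226.4 kN.
Base metal shear (6 mm plate): yield φR_n = 1.0×0.6×345×6×242 = 300.6 kN; rupture φR_n = 0.75×0.6×450×6×242 = 294.0 kN; take 294.0 kN (rupture).
Tension yield (gross): A_g = 42×6 = 252 mm². φR_n = 0.90 × 345 × 252 = 78.2 kN.
Governing: min(226.4, 294.0, 78.2) = 78.2 kN → gross-section yield.

78.2 kN (gross-section yield governs)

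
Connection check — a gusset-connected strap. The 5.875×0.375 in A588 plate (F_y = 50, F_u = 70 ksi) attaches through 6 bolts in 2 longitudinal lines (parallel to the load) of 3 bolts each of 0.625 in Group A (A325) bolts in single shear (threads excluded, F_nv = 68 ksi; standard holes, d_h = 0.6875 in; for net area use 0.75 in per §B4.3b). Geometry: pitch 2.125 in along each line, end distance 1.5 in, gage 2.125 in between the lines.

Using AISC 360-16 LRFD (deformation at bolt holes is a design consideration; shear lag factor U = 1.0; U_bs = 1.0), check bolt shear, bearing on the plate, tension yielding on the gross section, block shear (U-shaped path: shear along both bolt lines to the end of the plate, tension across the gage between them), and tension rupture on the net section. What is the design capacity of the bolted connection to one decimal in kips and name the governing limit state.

Bolt shear: A_b = π(0.625)²/4 = 0.3068 in². φR_n = 0.75 × 68 × 0.3068 × 6 × 1 = 93.9 kips.
Bearing (0.375 in plate, F_u = 70 ksi): end bolts L_c = 1.5 − 0.6875/2 = 1.15625, R_n = min(1.2×1.15625×0.375×70, 2.4×0.625×0.375×70) = 36.422 kips/bolt; interior L_c = 2.125 − 0.6875 = 1.4375, R_n = 39.375 kips/bolt. φR_n = 0.75 × (2×36.422 + 4×39.375) = 172.8 kips.
Tension yield (gross): A_g = 5.875×0.375 = 2.2031 in². φR_n = 0.90 × 50 × 2.2031 = 99.1 kips.
Block shear: shear path 2×[1.5+2×2.125] = 2×5.75 in, A_gv = 4.3125, A_nv = 2×(5.75 − 2.5×0.75)×0.375 = 2.9063 in²; tension across gage: (2.125 − 1×0.75)×0.375 = 0.51563 in². R_n = min(0.6×70×2.9063, 0.6×50×4.3125) + 1.0×70×0.51563 = min(122.06, 129.38) + 36.094 = 158.15 kips. φR_n = 0.75 × 158.15 = 118.6 kips.
Tension rupture (net): A_n = (5.875 − 2×0.75)×0.375 = 1.6406 in² (U = 1.0, A_e = A_n). φR_n = 0.75 × 70 × 1.6406 = 86.1 kips.
Governing: min(93.9, 172.8, 99.1, 118.6, 86.1) = 86.1 kips → net-section rupture.

86.1 kips (net-section rupture governs)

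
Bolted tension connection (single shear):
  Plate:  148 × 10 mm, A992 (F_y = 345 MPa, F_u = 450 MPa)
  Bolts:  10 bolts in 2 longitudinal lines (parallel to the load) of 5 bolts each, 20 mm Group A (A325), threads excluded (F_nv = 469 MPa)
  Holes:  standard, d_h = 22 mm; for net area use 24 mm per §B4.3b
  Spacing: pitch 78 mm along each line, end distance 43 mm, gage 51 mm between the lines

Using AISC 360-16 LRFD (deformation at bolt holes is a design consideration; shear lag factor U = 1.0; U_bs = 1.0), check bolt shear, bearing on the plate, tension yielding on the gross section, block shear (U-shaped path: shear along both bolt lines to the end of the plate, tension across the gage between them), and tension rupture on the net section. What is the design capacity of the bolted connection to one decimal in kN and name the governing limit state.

337.5 kN (net-section rupture governs)

Bolt shear: A_b = π(20)²/4 = 314.16 mm². φR_n = 0.75 × 469 × 314.16 × 10 × 1 = 1105.1 kN.
Bearing (10 mm plate, F_u = 450 MPa): end bolts L_c = 43 − 22/2 = 32, R_n = min(1.2×32×10×450, 2.4×20×10×450) = 172.8 kN/bolt; interior L_c = 78 − 22 = 56, R_n = 216 kN/bolt. φR_n = 0.75 × (2×172.8 + 8×216) = 1555.2 kN.
Tension yield (gross): A_g = 148×10 = 1480 mm². φR_n = 0.90 × 345 × 1480 = 459.5 kN.
Block shear: shear path 2×[43+4×78] = 2×355 mm, A_gv = 7100, A_nv = 2×(355 − 4.5×24)×10 = 4940 mm²; tension across gage: (51 − 1×24)×10 = 270 mm². R_n = min(0.6×450×4940, 0.6×345×7100) + 1.0×450×270 = min(1333.8, 1469.7) + 121.5 = 1455.3 kN. φR_n = 0.75 × 1455.3 = 1091.5 kN.
Tension rupture (net): A_n = (148 − 2×24)×10 = 1000 mm² (U = 1.0, A_e = A_n). φR_n = 0.75 × 450 × 1000 = 337.5 kN.
Governing: min(1105.1, 1555.2, 459.5, 1091.5, 337.5) = 337.5 kN → net-section rupture.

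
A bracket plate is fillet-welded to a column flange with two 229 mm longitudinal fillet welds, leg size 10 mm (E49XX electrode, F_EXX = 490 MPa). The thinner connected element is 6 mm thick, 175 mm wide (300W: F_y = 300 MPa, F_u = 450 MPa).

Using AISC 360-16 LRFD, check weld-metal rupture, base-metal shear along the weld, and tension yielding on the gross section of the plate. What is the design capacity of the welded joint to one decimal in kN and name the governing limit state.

Weld metal: throat = 0.707×10 = 7.07 mm, L = 2×229 = 458 mm. φR_n = 0.75 × 0.6 × 490 × 7.07 × 458 = 714.0 kN.
Base metal shear (6 mm plate): yield φR_n = 1.0×0.6×300×6×458 = 494.6 kN; rupture φR_n = 0.75×0.6×450×6×458 = 556.5 kN; take 494.6 kN (yield).
Tension yield (gross): A_g = 175×6 = 1050 mm². φR_n = 0.90 × 300 × 1050 = 283.5 kN.
Governing: min(714.0, 494.6, 283.5) = 283.5 kN → gross-section yield.

283.5 kN (gross-section yield governs)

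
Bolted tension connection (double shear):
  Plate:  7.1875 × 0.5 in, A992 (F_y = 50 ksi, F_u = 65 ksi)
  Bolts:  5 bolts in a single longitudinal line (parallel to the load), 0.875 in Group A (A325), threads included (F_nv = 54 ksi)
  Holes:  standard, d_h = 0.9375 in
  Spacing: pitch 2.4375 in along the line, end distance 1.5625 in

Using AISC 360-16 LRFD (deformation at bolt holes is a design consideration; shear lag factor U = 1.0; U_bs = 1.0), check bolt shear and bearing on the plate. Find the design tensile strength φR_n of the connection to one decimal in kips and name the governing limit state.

207.5 kips (bearing governs)

Bolt shear: A_b = π(0.875)²/4 = 0.60132 in². φR_n = 0.75 × 54 × 0.60132 × 5 × 2 = 243.5 kips.
Bearing (0.5 in plate, F_u = 65 ksi): end bolts L_c = 1.5625 − 0.9375/2 = 1.09375, R_n = min(1.2×1.09375×0.5×65, 2.4×0.875×0.5×65) = 42.656 kips/bolt; interior L_c = 2.4375 − 0.9375 = 1.5, R_n = 58.5 kips/bolt. φR_n = 0.75 × (1×42.656 + 4×58.5) = 207.5 kips.
Governing: min(243.5, 207.5) = 207.5 kips → bearing.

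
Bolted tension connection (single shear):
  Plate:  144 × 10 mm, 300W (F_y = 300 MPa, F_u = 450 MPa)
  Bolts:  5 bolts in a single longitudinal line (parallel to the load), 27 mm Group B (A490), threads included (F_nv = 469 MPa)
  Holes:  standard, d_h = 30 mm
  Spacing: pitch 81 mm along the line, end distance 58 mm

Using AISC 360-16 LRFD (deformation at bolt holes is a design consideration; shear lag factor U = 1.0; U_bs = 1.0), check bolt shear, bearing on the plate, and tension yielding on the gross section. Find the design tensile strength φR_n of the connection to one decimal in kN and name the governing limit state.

388.8 kN (gross-section yield governs)

Bolt shear: A_b = π(27)²/4 = 572.56 mm². φR_n = 0.75 × 469 × 572.56 × 5 × 1 = 1007.0 kN.
Bearing (10 mm plate, F_u = 450 MPa): end bolts L_c = 58 − 30/2 = 43, R_n = min(1.2×43×10×450, 2.4×27×10×450) = 232.2 kN/bolt; interior L_c = 81 − 30 = 51, R_n = 275.4 kN/bolt. φR_n = 0.75 × (1×232.2 + 4×275.4) = 1000.4 kN.
Tension yield (gross): A_g = 144×10 = 1440 mm². φR_n = 0.90 × 300 × 1440 = 388.8 kN.
Governing: min(1007.0, 1000.4, 388.8) = 388.8 kN → gross-section yield.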